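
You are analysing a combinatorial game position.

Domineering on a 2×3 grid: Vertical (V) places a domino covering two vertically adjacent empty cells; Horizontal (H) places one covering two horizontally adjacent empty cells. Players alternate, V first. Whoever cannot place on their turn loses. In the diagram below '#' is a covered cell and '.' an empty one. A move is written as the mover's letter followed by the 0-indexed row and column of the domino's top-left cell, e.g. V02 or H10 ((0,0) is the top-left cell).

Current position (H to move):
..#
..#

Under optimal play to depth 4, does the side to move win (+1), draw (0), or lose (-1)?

value(..#/..#, H) = +1

ply 1, H at ..#/..# | H00=+1→###/..#*; H10=+1→..#/###
ply 2: ###/..# is terminal -1 (V); from ..#/..# depth 4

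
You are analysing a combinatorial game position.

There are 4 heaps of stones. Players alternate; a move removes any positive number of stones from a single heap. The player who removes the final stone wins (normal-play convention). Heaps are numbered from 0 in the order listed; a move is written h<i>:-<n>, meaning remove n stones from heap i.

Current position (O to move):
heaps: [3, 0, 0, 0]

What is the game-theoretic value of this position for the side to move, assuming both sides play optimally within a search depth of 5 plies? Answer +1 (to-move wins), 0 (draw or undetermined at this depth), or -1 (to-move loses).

p1 O@[(3,0,0,0)]: h0:-1[(2,0,0,0)]-1 h0:-2[(1,0,0,0)]-1 h0:-3[(0,0,0,0)]+1*
p2 X@[(0,0,0,0)] terminal -1; root [(3,0,0,0)] d5

value((3,0,0,0), O) = +1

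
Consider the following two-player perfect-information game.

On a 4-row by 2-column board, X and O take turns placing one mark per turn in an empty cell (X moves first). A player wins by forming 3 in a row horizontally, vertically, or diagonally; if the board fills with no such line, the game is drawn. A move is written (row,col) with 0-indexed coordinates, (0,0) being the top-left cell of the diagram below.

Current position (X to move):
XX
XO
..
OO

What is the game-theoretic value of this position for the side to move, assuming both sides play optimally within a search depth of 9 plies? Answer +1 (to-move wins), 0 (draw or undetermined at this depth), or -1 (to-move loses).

[XX/XO/../OO] X move#1: (2,0):+1/XX/XO/X./OO*, (2,1):+0/XX/XO/.X/OO
[XX/XO/X./OO] end (terminal -1, O#2); searched XX/XO/../OO to 9

value(XX/XO/../OO, X) = +1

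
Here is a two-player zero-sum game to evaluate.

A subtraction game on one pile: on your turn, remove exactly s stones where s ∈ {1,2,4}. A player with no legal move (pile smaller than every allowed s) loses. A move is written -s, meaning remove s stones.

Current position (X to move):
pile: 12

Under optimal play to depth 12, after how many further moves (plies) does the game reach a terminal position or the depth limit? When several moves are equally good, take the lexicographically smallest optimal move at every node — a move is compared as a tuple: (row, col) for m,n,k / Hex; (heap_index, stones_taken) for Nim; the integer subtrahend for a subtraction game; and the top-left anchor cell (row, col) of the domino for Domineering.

PV length from [12]: 8 plies

p1 X@[12]: -1[11]-1* -2[10]-1 -4[8]-1
p2 O@[11]: -1[10]-1 -2[9]+1* -4[7]-1
p3 X@[9]: -1[8]-1* -2[7]-1 -4[5]-1
p4 O@[8]: -1[7]-1 -2[6]+1* -4[4]-1
p5 X@[6]: -1[5]-1* -2[4]-1 -4[2]-1
p6 O@[5]: -1[4]-1 -2[3]+1* -4[1]-1
p7 X@[3]: -1[2]-1* -2[1]-1
p8 O@[2]: -1[1]-1 -2[0]+1*
p9 X@[0] terminal -1; root [12] d12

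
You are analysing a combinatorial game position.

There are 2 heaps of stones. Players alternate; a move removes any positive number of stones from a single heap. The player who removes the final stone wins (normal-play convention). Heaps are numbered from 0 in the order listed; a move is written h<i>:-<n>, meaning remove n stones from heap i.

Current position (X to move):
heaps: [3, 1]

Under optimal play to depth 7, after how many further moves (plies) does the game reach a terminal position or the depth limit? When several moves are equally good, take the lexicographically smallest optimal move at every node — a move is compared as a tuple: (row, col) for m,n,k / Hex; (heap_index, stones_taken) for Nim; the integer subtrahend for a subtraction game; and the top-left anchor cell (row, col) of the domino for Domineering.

ply 1, X at (3,1) | h0:-1=-1→(2,1); h0:-2=+1→(1,1)*; h0:-3=-1→(0,1); h1:-1=-1→(3,0)
ply 2, O at (1,1) | h0:-1=-1→(0,1)*; h1:-1=-1→(1,0)
ply 3, X at (0,1) | h1:-1=+1→(0,0)*
ply 4: (0,0) is terminal -1 (O); from (3,1) depth 7

PV length from [(3,1)]: 3 plies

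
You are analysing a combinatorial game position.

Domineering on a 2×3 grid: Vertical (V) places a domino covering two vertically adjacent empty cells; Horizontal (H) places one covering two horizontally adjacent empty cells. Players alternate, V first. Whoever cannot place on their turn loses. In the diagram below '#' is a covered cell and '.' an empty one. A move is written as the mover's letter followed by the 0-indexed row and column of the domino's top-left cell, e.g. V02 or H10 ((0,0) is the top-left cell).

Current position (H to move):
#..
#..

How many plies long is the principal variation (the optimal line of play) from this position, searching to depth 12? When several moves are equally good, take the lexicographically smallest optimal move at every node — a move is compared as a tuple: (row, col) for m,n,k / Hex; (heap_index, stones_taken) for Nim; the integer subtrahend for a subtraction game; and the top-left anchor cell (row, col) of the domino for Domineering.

[#../#..] H move#1: H01:+1/###/#..*, H11:+1/#../###
[###/#..] end (terminal -1, V#2); searched #../#.. to 12

PV length from [#../#..]: 1 ply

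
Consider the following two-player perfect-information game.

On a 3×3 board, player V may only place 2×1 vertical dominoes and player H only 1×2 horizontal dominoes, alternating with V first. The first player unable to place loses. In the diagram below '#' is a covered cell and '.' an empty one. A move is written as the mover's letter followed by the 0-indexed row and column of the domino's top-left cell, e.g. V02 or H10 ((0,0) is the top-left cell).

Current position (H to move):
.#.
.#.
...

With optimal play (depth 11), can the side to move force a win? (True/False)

p1 H@[.#./.#./...]: H20[.#./.#./##.]-1* H21[.#./.#./.##]-1
p2 V@[.#./.#./##.]: V00[##./##./##.]+1* V02[.##/.##/##.]+1 V12[.#./.##/###]+1
p3 H@[##./##./##.] terminal -1; root [.#./.#./...] d11

H winning at [.#./.#./...]: False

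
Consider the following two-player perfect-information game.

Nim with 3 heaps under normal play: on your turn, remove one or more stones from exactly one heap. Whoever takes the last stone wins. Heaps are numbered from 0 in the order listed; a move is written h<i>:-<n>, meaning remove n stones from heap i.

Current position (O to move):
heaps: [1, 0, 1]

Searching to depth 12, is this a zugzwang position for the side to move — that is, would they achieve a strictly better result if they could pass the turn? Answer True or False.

zugzwang((1,0,1), O) = True

[(1,0,1)] O move#1: h0:-1:-1/(0,0,1)*, h2:-1:-1/(1,0,0)
[(0,0,1)] X move#2: h2:-1:+1/(0,0,0)*
[(0,0,0)] end (terminal -1, O#3); searched (1,0,1) to 12
suppose O passes — search the same position with X to move:
pass> [(1,0,1)] X move#1: h0:-1:-1/(0,0,1)*, h2:-1:-1/(1,0,0)
pass> [(0,0,1)] O move#2: h2:-1:+1/(0,0,0)*
pass> [(0,0,0)] end (terminal -1, X#3); searched (1,0,1) to 12
for O: play -1, pass +1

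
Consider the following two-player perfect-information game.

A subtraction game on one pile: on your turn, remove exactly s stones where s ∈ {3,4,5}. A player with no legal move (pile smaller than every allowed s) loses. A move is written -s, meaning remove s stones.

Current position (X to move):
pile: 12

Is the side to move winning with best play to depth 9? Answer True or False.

X winning at [12]: True

[12] X move#1: -3:+1/9*, -4:+1/8, -5:-1/7
[9] O move#2: -3:-1/6*, -4:-1/5, -5:-1/4
[6] X move#3: -3:-1/3, -4:+1/2*, -5:+1/1
[2] end (terminal -1, O#4); searched 12 to 9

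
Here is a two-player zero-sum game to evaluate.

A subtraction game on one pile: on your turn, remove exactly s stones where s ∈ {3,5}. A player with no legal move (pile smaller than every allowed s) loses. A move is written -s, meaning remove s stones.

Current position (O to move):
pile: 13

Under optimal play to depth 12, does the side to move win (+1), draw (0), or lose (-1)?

ply 1, O at 13 | -3=+1→10*; -5=+1→8
ply 2, X at 10 | -3=-1→7*; -5=-1→5
ply 3, O at 7 | -3=-1→4; -5=+1→2*
ply 4: 2 is terminal -1 (X); from 13 depth 12

value(13, O) = +1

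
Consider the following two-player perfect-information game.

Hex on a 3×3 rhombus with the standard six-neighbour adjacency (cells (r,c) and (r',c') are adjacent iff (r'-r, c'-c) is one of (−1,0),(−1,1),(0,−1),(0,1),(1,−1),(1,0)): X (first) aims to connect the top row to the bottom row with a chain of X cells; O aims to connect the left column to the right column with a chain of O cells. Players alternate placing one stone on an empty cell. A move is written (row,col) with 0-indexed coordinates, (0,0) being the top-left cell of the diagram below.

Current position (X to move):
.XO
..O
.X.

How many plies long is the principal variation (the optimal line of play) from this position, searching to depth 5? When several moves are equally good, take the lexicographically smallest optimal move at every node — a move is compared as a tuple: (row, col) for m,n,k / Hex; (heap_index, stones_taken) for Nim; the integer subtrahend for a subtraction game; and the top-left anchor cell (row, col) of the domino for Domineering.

p1 X@[.XO/..O/.X.]: (0,0)[XXO/..O/.X.]-1 (1,0)[.XO/X.O/.X.]+1* (1,1)[.XO/.XO/.X.]+1 (2,0)[.XO/..O/XX.]+1 (2,2)[.XO/..O/.XX]-1
p2 O@[.XO/X.O/.X.]: (0,0)[OXO/X.O/.X.]-1* (1,1)[.XO/XOO/.X.]-1 (2,0)[.XO/X.O/OX.]-1 (2,2)[.XO/X.O/.XO]-1
p3 X@[OXO/X.O/.X.]: (1,1)[OXO/XXO/.X.]+1* (2,0)[OXO/X.O/XX.]+1 (2,2)[OXO/X.O/.XX]+1
p4 O@[OXO/XXO/.X.] terminal -1; root [.XO/..O/.X.] d5

PV length from [.XO/..O/.X.]: 3 plies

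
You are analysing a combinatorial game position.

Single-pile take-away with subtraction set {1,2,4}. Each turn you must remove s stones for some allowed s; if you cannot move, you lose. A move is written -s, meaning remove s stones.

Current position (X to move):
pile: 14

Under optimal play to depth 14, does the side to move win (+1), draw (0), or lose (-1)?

p1 X@[14]: -1[13]-1 -2[12]+1* -4[10]-1
p2 O@[12]: -1[11]-1* -2[10]-1 -4[8]-1
p3 X@[11]: -1[10]-1 -2[9]+1* -4[7]-1
p4 O@[9]: -1[8]-1* -2[7]-1 -4[5]-1
p5 X@[8]: -1[7]-1 -2[6]+1* -4[4]-1
p6 O@[6]: -1[5]-1* -2[4]-1 -4[2]-1
p7 X@[5]: -1[4]-1 -2[3]+1* -4[1]-1
p8 O@[3]: -1[2]-1* -2[1]-1
p9 X@[2]: -1[1]-1 -2[0]+1*
p10 O@[0] terminal -1; root [14] d14

value(14, X) = +1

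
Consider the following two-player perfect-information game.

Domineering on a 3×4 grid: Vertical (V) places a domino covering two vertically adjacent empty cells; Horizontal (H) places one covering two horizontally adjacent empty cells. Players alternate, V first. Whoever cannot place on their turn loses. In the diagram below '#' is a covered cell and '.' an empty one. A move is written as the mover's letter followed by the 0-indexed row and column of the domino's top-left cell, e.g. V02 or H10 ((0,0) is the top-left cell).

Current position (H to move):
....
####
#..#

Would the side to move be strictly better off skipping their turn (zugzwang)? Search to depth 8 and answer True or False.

zugzwang(..../####/#..#, H) = False

[..../####/#..#] H move#1: H00:+1/##../####/#..#*, H01:+1/.##./####/#..#, H02:+1/..##/####/#..#, H21:+1/..../####/####
[##../####/#..#] end (terminal -1, V#2); searched ..../####/#..# to 8
pass branch (V moves first from the same position):
  | [..../####/#..#] end (terminal -1, V#1); searched ..../####/#..# to 8
H moving scores +1; H passing scores +1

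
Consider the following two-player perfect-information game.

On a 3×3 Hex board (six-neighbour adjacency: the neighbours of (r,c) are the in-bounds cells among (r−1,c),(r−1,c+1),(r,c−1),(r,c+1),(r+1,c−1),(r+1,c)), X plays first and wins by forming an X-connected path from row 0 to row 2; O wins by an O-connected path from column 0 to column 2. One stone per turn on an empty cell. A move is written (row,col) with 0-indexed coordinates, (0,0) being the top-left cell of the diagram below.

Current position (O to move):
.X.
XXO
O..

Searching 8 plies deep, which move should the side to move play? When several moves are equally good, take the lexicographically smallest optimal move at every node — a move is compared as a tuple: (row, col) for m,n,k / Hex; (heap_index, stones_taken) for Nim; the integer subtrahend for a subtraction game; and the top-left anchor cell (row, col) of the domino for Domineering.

O's best at [.X./XXO/O..]: (2,1)

ply 1, O at .X./XXO/O.. | (0,0)=-1→OX./XXO/O..; (0,2)=-1→.XO/XXO/O..; (2,1)=+1→.X./XXO/OO.*; (2,2)=-1→.X./XXO/O.O
ply 2: .X./XXO/OO. is terminal -1 (X); from .X./XXO/O.. depth 8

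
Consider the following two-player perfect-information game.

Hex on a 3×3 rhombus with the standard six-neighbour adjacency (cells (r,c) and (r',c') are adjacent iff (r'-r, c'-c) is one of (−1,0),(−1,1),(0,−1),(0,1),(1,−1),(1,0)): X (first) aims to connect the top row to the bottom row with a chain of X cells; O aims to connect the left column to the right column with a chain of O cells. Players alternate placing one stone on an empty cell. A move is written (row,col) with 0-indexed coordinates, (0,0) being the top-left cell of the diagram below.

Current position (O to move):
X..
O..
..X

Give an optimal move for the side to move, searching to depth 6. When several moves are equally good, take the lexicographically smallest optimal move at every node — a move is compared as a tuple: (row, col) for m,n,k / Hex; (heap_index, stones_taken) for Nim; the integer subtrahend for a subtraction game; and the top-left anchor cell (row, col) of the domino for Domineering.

O's best at [X../O../..X]: (0,2)

ply 1, O at X../O../..X | (0,1)=-1→XO./O../..X; (0,2)=+1→X.O/O../..X*; (1,1)=+1→X../OO./..X; (1,2)=-1→X../O.O/..X; (2,0)=-1→X../O../O.X; (2,1)=-1→X../O../.OX
ply 2, X at X.O/O../..X | (0,1)=-1→XXO/O../..X*; (1,1)=-1→X.O/OX./..X; (1,2)=-1→X.O/O.X/..X; (2,0)=-1→X.O/O../X.X; (2,1)=-1→X.O/O../.XX
ply 3, O at XXO/O../..X | (1,1)=+1→XXO/OO./..X*; (1,2)=-1→XXO/O.O/..X; (2,0)=-1→XXO/O../O.X; (2,1)=-1→XXO/O../.OX
ply 4: XXO/OO./..X is terminal -1 (X); from X../O../..X depth 6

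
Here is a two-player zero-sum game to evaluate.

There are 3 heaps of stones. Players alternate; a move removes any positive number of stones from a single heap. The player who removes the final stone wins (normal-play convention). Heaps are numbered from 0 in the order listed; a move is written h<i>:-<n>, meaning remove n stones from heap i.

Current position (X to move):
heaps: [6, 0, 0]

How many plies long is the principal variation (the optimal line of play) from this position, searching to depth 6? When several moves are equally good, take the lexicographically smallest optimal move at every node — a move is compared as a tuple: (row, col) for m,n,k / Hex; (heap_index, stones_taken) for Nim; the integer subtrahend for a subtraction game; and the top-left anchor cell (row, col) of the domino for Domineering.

p1 X@[(6,0,0)]: h0:-1[(5,0,0)]-1 h0:-2[(4,0,0)]-1 h0:-3[(3,0,0)]-1 h0:-4[(2,0,0)]-1 h0:-5[(1,0,0)]-1 h0:-6[(0,0,0)]+1*
p2 O@[(0,0,0)] terminal -1; root [(6,0,0)] d6

PV length from [(6,0,0)]: 1 ply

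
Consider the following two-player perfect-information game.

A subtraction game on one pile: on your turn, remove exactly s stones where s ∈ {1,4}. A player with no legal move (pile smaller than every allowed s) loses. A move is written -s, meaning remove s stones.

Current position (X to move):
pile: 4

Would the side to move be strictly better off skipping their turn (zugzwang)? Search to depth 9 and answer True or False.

ply 1, X at 4 | -1=-1→3; -4=+1→0*
ply 2: 0 is terminal -1 (O); from 4 depth 9
pass branch (O moves first from the same position):
  | ply 1, O at 4 | -1=-1→3; -4=+1→0*
  | ply 2: 0 is terminal -1 (X); from 4 depth 9
X moving scores +1; X passing scores -1

zugzwang(4, X) = False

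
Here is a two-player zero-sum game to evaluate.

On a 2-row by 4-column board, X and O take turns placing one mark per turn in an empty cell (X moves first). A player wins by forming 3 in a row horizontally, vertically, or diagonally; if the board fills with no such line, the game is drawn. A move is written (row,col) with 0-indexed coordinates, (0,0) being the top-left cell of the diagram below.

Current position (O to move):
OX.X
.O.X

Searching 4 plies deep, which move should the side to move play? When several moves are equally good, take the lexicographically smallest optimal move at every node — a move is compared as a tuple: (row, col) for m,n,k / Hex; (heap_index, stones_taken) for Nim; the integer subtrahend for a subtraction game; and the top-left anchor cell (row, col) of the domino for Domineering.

O's best at [OX.X/.O.X]: (0,2)

[OX.X/.O.X] O move#1: (0,2):+0/OXOX/.O.X*, (1,0):-1/OX.X/OO.X, (1,2):-1/OX.X/.OOX
[OXOX/.O.X] X move#2: (1,0):+0/OXOX/XO.X*, (1,2):+0/OXOX/.OXX
[OXOX/XO.X] O move#3: (1,2):+0/OXOX/XOOX*
[OXOX/XOOX] end (terminal +0, X#4); searched OX.X/.O.X to 4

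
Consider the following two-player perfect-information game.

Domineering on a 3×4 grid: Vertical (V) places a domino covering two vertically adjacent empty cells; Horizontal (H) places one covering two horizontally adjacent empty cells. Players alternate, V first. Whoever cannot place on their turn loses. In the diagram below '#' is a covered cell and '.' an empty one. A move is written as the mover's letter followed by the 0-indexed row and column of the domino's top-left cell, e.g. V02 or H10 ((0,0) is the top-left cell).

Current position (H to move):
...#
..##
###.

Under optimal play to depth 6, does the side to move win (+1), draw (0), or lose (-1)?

value(...#/..##/###., H) = +1

ply 1, H at ...#/..##/###. | H00=+1→##.#/..##/###.*; H01=-1→.###/..##/###.; H10=+1→...#/####/###.
ply 2: ##.#/..##/###. is terminal -1 (V); from ...#/..##/###. depth 6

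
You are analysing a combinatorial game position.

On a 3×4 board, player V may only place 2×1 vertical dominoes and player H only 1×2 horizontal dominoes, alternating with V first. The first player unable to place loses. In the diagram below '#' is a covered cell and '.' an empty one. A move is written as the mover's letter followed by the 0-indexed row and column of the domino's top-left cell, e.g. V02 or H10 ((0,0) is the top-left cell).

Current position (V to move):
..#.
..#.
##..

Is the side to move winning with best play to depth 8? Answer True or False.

V winning at [..#./..#./##..]: True

ply 1, V at ..#./..#./##.. | V00=+1→#.#./#.#./##..*; V01=+1→.##./.##./##..; V03=-1→..##/..##/##..; V13=-1→..#./..##/##.#
ply 2, H at #.#./#.#./##.. | H22=-1→#.#./#.#./####*
ply 3, V at #.#./#.#./#### | V01=+1→###./###./####*; V03=+1→#.##/#.##/####
ply 4: ###./###./#### is terminal -1 (H); from ..#./..#./##.. depth 8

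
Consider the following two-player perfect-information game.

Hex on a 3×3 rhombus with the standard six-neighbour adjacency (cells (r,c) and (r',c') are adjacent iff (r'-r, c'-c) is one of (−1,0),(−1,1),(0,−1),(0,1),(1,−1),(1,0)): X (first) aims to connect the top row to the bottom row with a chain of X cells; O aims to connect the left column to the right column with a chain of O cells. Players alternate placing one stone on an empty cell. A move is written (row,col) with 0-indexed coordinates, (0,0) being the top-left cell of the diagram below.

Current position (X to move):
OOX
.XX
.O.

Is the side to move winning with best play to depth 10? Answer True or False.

[OOX/.XX/.O.] X move#1: (1,0):+1/OOX/XXX/.O.*, (2,0):+1/OOX/.XX/XO., (2,2):+1/OOX/.XX/.OX
[OOX/XXX/.O.] O move#2: (2,0):-1/OOX/XXX/OO.*, (2,2):-1/OOX/XXX/.OO
[OOX/XXX/OO.] X move#3: (2,2):+1/OOX/XXX/OOX*
[OOX/XXX/OOX] end (terminal -1, O#4); searched OOX/.XX/.O. to 10

X winning at [OOX/.XX/.O.]: True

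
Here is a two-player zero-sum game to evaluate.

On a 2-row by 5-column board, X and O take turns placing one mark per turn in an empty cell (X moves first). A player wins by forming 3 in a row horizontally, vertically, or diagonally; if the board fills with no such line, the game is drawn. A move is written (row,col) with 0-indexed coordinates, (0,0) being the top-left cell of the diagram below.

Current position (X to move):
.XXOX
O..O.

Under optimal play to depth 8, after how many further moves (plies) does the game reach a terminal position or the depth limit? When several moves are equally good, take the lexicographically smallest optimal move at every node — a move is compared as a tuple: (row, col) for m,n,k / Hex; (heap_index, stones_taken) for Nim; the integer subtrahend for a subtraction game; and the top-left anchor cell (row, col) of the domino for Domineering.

p1 X@[.XXOX/O..O.]: (0,0)[XXXOX/O..O.]+1* (1,1)[.XXOX/OX.O.]+0 (1,2)[.XXOX/O.XO.]+0 (1,4)[.XXOX/O..OX]+0
p2 O@[XXXOX/O..O.] terminal -1; root [.XXOX/O..O.] d8

PV length from [.XXOX/O..O.]: 1 ply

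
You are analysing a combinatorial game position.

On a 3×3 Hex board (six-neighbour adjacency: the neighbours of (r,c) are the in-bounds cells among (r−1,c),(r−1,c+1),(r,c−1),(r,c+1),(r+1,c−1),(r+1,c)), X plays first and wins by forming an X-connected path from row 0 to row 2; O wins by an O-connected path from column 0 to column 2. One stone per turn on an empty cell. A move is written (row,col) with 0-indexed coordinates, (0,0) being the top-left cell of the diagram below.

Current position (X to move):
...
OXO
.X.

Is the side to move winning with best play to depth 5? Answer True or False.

X winning at [.../OXO/.X.]: True

ply 1, X at .../OXO/.X. | (0,0)=+1→X../OXO/.X.*; (0,1)=+1→.X./OXO/.X.; (0,2)=+1→..X/OXO/.X.; (2,0)=+1→.../OXO/XX.; (2,2)=+1→.../OXO/.XX
ply 2, O at X../OXO/.X. | (0,1)=-1→XO./OXO/.X.*; (0,2)=-1→X.O/OXO/.X.; (2,0)=-1→X../OXO/OX.; (2,2)=-1→X../OXO/.XO
ply 3, X at XO./OXO/.X. | (0,2)=+1→XOX/OXO/.X.*; (2,0)=-1→XO./OXO/XX.; (2,2)=-1→XO./OXO/.XX
ply 4: XOX/OXO/.X. is terminal -1 (O); from .../OXO/.X. depth 5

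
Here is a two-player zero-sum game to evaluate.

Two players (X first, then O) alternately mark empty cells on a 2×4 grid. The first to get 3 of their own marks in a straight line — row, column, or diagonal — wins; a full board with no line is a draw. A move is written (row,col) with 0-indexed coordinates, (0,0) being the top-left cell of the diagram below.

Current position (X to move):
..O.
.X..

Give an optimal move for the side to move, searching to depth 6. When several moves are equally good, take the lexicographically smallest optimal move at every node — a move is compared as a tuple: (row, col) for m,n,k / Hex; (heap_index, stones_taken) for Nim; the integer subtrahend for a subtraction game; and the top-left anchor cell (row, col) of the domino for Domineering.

ply 1, X at ..O./.X.. | (0,0)=+0→X.O./.X..; (0,1)=+0→.XO./.X..; (0,3)=+0→..OX/.X..; (1,0)=+0→..O./XX..; (1,2)=+1→..O./.XX.*; (1,3)=+0→..O./.X.X
ply 2, O at ..O./.XX. | (0,0)=-1→O.O./.XX.*; (0,1)=-1→.OO./.XX.; (0,3)=-1→..OO/.XX.; (1,0)=-1→..O./OXX.; (1,3)=-1→..O./.XXO
ply 3, X at O.O./.XX. | (0,1)=+1→OXO./.XX.*; (0,3)=-1→O.OX/.XX.; (1,0)=+1→O.O./XXX.; (1,3)=+1→O.O./.XXX
ply 4, O at OXO./.XX. | (0,3)=-1→OXOO/.XX.*; (1,0)=-1→OXO./OXX.; (1,3)=-1→OXO./.XXO
ply 5, X at OXOO/.XX. | (1,0)=+1→OXOO/XXX.*; (1,3)=+1→OXOO/.XXX
ply 6: OXOO/XXX. is terminal -1 (O); from ..O./.X.. depth 6

X's best at [..O./.X..]: (1,2)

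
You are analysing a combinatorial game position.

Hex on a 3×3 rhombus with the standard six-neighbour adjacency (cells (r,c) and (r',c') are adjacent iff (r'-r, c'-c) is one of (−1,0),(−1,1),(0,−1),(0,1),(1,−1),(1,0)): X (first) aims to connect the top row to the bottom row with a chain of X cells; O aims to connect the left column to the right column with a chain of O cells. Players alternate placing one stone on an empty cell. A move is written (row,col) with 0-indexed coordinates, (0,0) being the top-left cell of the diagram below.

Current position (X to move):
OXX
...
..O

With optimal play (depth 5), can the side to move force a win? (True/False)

X winning at [OXX/.../..O]: True

[OXX/.../..O] X move#1: (1,0):+1/OXX/X../..O*, (1,1):+1/OXX/.X./..O, (1,2):+1/OXX/..X/..O, (2,0):+1/OXX/.../X.O, (2,1):+1/OXX/.../.XO
[OXX/X../..O] O move#2: (1,1):-1/OXX/XO./..O*, (1,2):-1/OXX/X.O/..O, (2,0):-1/OXX/X../O.O, (2,1):-1/OXX/X../.OO
[OXX/XO./..O] X move#3: (1,2):+1/OXX/XOX/..O*, (2,0):+1/OXX/XO./X.O, (2,1):+1/OXX/XO./.XO
[OXX/XOX/..O] O move#4: (2,0):-1/OXX/XOX/O.O*, (2,1):-1/OXX/XOX/.OO
[OXX/XOX/O.O] X move#5: (2,1):+1/OXX/XOX/OXO*
[OXX/XOX/OXO] end (terminal -1, O#6); searched OXX/.../..O to 5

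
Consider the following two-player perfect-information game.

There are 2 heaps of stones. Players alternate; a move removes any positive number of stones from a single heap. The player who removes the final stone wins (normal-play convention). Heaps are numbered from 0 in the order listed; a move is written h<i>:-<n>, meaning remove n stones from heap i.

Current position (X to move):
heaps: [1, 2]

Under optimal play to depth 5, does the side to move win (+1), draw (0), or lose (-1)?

[(1,2)] X move#1: h0:-1:-1/(0,2), h1:-1:+1/(1,1)*, h1:-2:-1/(1,0)
[(1,1)] O move#2: h0:-1:-1/(0,1)*, h1:-1:-1/(1,0)
[(0,1)] X move#3: h1:-1:+1/(0,0)*
[(0,0)] end (terminal -1, O#4); searched (1,2) to 5

value((1,2), X) = +1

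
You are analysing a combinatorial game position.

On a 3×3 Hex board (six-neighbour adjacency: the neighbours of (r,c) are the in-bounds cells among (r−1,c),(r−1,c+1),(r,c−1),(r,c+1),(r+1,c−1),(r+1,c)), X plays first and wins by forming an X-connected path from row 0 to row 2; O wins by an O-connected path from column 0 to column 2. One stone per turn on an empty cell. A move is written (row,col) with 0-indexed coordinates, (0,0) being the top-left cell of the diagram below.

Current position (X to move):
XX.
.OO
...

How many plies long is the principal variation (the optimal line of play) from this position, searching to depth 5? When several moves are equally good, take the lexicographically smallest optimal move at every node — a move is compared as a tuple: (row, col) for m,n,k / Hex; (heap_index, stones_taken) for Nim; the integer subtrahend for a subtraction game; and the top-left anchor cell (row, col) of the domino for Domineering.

PV length from [XX./.OO/...]: 2 plies

ply 1, X at XX./.OO/... | (0,2)=-1→XXX/.OO/...*; (1,0)=-1→XX./XOO/...; (2,0)=-1→XX./.OO/X..; (2,1)=-1→XX./.OO/.X.; (2,2)=-1→XX./.OO/..X
ply 2, O at XXX/.OO/... | (1,0)=+1→XXX/OOO/...*; (2,0)=+1→XXX/.OO/O..; (2,1)=+1→XXX/.OO/.O.; (2,2)=+1→XXX/.OO/..O
ply 3: XXX/OOO/... is terminal -1 (X); from XX./.OO/... depth 5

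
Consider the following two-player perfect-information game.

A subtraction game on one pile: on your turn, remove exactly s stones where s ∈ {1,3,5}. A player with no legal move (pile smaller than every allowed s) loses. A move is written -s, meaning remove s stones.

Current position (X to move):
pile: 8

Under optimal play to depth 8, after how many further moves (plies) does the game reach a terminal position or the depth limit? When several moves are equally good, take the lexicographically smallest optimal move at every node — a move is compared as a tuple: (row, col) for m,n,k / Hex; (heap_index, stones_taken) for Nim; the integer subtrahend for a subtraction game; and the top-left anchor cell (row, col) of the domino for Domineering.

p1 X@[8]: -1[7]-1* -3[5]-1 -5[3]-1
p2 O@[7]: -1[6]+1* -3[4]+1 -5[2]+1
p3 X@[6]: -1[5]-1* -3[3]-1 -5[1]-1
p4 O@[5]: -1[4]+1* -3[2]+1 -5[0]+1
p5 X@[4]: -1[3]-1* -3[1]-1
p6 O@[3]: -1[2]+1* -3[0]+1
p7 X@[2]: -1[1]-1*
p8 O@[1]: -1[0]+1*
p9 X@[0] terminal -1; root [8] d8

PV length from [8]: 8 plies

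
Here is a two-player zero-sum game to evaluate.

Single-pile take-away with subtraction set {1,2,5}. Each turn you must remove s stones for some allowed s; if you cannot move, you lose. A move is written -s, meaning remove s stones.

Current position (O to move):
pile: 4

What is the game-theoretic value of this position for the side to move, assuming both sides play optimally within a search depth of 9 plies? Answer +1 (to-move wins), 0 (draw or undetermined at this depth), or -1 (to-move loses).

value(4, O) = +1

[4] O move#1: -1:+1/3*, -2:-1/2
[3] X move#2: -1:-1/2*, -2:-1/1
[2] O move#3: -1:-1/1, -2:+1/0*
[0] end (terminal -1, X#4); searched 4 to 9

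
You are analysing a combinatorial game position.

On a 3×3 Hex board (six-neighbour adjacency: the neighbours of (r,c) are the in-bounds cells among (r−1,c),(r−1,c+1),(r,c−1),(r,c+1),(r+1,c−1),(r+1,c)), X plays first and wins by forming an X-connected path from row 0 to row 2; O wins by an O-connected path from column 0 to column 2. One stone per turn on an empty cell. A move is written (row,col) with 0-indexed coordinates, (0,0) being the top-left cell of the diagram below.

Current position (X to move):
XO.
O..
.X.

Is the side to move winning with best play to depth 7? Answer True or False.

X winning at [XO./O../.X.]: True

[XO./O../.X.] X move#1: (0,2):+1/XOX/O../.X.*, (1,1):-1/XO./OX./.X., (1,2):-1/XO./O.X/.X., (2,0):-1/XO./O../XX., (2,2):-1/XO./O../.XX
[XOX/O../.X.] O move#2: (1,1):-1/XOX/OO./.X.*, (1,2):-1/XOX/O.O/.X., (2,0):-1/XOX/O../OX., (2,2):-1/XOX/O../.XO
[XOX/OO./.X.] X move#3: (1,2):+1/XOX/OOX/.X.*, (2,0):-1/XOX/OO./XX., (2,2):-1/XOX/OO./.XX
[XOX/OOX/.X.] end (terminal -1, O#4); searched XO./O../.X. to 7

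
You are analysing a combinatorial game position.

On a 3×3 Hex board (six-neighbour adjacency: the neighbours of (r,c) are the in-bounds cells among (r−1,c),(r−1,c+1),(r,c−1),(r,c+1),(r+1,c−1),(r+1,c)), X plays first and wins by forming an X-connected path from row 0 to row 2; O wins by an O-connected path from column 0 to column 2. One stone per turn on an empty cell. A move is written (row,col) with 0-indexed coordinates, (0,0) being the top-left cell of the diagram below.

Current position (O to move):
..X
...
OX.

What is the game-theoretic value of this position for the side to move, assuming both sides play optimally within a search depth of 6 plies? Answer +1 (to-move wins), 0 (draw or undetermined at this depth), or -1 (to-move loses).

[..X/.../OX.] O move#1: (0,0):-1/O.X/.../OX.*, (0,1):-1/.OX/.../OX., (1,0):-1/..X/O../OX., (1,1):-1/..X/.O./OX., (1,2):-1/..X/..O/OX., (2,2):-1/..X/.../OXO
[O.X/.../OX.] X move#2: (0,1):+1/OXX/.../OX.*, (1,0):+1/O.X/X../OX., (1,1):+1/O.X/.X./OX., (1,2):+1/O.X/..X/OX., (2,2):+1/O.X/.../OXX
[OXX/.../OX.] O move#3: (1,0):-1/OXX/O../OX.*, (1,1):-1/OXX/.O./OX., (1,2):-1/OXX/..O/OX., (2,2):-1/OXX/.../OXO
[OXX/O../OX.] X move#4: (1,1):+1/OXX/OX./OX.*, (1,2):+1/OXX/O.X/OX., (2,2):+1/OXX/O../OXX
[OXX/OX./OX.] end (terminal -1, O#5); searched ..X/.../OX. to 6

value(..X/.../OX., O) = -1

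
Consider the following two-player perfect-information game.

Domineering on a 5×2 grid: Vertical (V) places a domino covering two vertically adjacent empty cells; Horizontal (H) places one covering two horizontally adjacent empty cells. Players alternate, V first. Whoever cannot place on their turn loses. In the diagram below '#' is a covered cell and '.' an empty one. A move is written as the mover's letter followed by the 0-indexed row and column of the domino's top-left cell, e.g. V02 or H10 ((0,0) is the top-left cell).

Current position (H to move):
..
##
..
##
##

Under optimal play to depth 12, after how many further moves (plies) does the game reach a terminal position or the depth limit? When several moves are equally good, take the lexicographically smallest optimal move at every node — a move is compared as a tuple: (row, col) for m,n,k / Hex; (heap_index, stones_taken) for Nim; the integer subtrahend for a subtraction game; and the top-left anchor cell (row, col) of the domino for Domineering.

PV length from [../##/../##/##]: 1 ply

ply 1, H at ../##/../##/## | H00=+1→##/##/../##/##*; H20=+1→../##/##/##/##
ply 2: ##/##/../##/## is terminal -1 (V); from ../##/../##/## depth 12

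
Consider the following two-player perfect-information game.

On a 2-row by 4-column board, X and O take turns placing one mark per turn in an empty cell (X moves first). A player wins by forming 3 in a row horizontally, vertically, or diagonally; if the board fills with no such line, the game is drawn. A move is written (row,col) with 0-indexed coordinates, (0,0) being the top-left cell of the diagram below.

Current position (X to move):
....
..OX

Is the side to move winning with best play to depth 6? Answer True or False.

[..../..OX] X move#1: (0,0):+0/X.../..OX*, (0,1):+0/.X../..OX, (0,2):+0/..X./..OX, (0,3):+0/...X/..OX, (1,0):+0/..../X.OX, (1,1):+0/..../.XOX
[X.../..OX] O move#2: (0,1):+0/XO../..OX*, (0,2):+0/X.O./..OX, (0,3):+0/X..O/..OX, (1,0):+0/X.../O.OX, (1,1):+0/X.../.OOX
[XO../..OX] X move#3: (0,2):+0/XOX./..OX*, (0,3):+0/XO.X/..OX, (1,0):+0/XO../X.OX, (1,1):+0/XO../.XOX
[XOX./..OX] O move#4: (0,3):+0/XOXO/..OX*, (1,0):+0/XOX./O.OX, (1,1):+0/XOX./.OOX
[XOXO/..OX] X move#5: (1,0):+0/XOXO/X.OX*, (1,1):+0/XOXO/.XOX
[XOXO/X.OX] O move#6: (1,1):+0/XOXO/XOOX*
[XOXO/XOOX] end (terminal +0, X#7); searched ..../..OX to 6

X winning at [..../..OX]: False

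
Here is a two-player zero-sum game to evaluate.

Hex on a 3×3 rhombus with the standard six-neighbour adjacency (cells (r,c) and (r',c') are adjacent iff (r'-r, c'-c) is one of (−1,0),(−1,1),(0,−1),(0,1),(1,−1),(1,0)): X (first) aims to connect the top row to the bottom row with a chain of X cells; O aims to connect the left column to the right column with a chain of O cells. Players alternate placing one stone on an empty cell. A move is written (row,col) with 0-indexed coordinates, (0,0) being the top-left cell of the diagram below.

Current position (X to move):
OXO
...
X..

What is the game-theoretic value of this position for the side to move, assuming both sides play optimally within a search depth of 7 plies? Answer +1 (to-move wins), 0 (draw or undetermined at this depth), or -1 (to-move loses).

value(OXO/.../X.., X) = +1

p1 X@[OXO/.../X..]: (1,0)[OXO/X../X..]+1* (1,1)[OXO/.X./X..]+1 (1,2)[OXO/..X/X..]+1 (2,1)[OXO/.../XX.]+1 (2,2)[OXO/.../X.X]+1
p2 O@[OXO/X../X..] terminal -1; root [OXO/.../X..] d7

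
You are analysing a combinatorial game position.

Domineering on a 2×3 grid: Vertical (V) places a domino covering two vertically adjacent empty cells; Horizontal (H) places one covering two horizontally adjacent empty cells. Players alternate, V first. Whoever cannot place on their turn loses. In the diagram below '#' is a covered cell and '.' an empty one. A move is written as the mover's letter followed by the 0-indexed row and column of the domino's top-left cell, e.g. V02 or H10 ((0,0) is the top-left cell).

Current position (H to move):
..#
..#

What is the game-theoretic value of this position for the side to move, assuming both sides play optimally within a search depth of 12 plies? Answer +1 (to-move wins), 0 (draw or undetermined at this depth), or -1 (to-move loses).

ply 1, H at ..#/..# | H00=+1→###/..#*; H10=+1→..#/###
ply 2: ###/..# is terminal -1 (V); from ..#/..# depth 12

value(..#/..#, H) = +1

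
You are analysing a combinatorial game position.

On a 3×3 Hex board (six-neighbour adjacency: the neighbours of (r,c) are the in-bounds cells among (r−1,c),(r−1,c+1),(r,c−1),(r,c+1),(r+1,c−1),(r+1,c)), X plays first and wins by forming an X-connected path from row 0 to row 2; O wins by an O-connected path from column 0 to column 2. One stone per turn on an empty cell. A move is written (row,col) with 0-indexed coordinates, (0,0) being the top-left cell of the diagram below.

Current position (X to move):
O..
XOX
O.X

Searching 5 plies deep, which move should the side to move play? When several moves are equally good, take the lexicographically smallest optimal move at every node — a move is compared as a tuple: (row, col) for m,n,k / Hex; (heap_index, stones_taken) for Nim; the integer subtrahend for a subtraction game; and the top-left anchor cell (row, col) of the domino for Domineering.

[O../XOX/O.X] X move#1: (0,1):-1/OX./XOX/O.X, (0,2):+1/O.X/XOX/O.X*, (2,1):-1/O../XOX/OXX
[O.X/XOX/O.X] end (terminal -1, O#2); searched O../XOX/O.X to 5

X's best at [O../XOX/O.X]: (0,2)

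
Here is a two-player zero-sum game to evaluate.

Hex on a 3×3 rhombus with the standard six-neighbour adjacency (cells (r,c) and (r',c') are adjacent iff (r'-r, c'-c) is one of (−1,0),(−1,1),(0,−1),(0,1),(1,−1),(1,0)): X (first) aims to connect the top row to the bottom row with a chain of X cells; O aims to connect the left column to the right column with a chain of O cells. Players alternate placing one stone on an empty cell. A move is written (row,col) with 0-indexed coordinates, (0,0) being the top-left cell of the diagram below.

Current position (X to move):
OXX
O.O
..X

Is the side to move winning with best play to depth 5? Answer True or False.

X winning at [OXX/O.O/..X]: True

p1 X@[OXX/O.O/..X]: (1,1)[OXX/OXO/..X]+1* (2,0)[OXX/O.O/X.X]-1 (2,1)[OXX/O.O/.XX]-1
p2 O@[OXX/OXO/..X]: (2,0)[OXX/OXO/O.X]-1* (2,1)[OXX/OXO/.OX]-1
p3 X@[OXX/OXO/O.X]: (2,1)[OXX/OXO/OXX]+1*
p4 O@[OXX/OXO/OXX] terminal -1; root [OXX/O.O/..X] d5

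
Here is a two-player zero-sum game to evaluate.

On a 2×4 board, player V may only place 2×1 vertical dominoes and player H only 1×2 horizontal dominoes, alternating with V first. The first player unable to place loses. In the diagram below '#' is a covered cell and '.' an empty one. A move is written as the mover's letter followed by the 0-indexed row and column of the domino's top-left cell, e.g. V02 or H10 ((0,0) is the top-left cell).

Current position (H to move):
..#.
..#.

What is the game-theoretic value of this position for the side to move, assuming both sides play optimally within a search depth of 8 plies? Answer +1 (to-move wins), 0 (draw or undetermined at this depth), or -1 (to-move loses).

value(..#./..#., H) = +1

[..#./..#.] H move#1: H00:+1/###./..#.*, H10:+1/..#./###.
[###./..#.] V move#2: V03:-1/####/..##*
[####/..##] H move#3: H10:+1/####/####*
[####/####] end (terminal -1, V#4); searched ..#./..#. to 8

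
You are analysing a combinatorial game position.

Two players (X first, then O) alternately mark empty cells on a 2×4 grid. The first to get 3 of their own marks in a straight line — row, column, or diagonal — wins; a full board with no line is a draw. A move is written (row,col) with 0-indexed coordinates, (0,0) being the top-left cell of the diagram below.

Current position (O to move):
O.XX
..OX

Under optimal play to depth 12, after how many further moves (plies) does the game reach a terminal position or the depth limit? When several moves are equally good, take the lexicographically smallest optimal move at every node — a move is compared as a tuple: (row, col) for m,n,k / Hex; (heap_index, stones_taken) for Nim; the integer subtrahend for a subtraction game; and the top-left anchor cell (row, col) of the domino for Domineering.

PV length from [O.XX/..OX]: 3 plies

ply 1, O at O.XX/..OX | (0,1)=+0→OOXX/..OX*; (1,0)=-1→O.XX/O.OX; (1,1)=-1→O.XX/.OOX
ply 2, X at OOXX/..OX | (1,0)=+0→OOXX/X.OX*; (1,1)=+0→OOXX/.XOX
ply 3, O at OOXX/X.OX | (1,1)=+0→OOXX/XOOX*
ply 4: OOXX/XOOX is terminal +0 (X); from O.XX/..OX depth 12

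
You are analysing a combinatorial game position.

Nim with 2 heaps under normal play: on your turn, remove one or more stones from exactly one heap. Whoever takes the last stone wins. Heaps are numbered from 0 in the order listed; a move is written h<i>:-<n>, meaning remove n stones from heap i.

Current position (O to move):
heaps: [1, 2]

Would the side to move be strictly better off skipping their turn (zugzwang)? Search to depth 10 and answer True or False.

zugzwang((1,2), O) = False

ply 1, O at (1,2) | h0:-1=-1→(0,2); h1:-1=+1→(1,1)*; h1:-2=-1→(1,0)
ply 2, X at (1,1) | h0:-1=-1→(0,1)*; h1:-1=-1→(1,0)
ply 3, O at (0,1) | h1:-1=+1→(0,0)*
ply 4: (0,0) is terminal -1 (X); from (1,2) depth 10
pass branch (X moves first from the same position):
  | ply 1, X at (1,2) | h0:-1=-1→(0,2); h1:-1=+1→(1,1)*; h1:-2=-1→(1,0)
  | ply 2, O at (1,1) | h0:-1=-1→(0,1)*; h1:-1=-1→(1,0)
  | ply 3, X at (0,1) | h1:-1=+1→(0,0)*
  | ply 4: (0,0) is terminal -1 (O); from (1,2) depth 10
O moving scores +1; O passing scores -1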